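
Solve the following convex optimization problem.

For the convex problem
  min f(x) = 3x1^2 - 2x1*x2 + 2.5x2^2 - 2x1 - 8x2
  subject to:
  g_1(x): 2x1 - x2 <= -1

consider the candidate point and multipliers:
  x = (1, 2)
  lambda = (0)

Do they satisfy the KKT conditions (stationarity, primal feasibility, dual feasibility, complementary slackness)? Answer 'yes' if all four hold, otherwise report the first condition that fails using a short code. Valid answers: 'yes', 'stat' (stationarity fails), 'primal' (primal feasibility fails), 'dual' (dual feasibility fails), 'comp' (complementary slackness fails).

Gradient of f: grad f(x) = Q x + c = (0, 0)
Constraint values g_i(x) = a_i^T x - b_i:
  g_1((1, 2)) = 1
Stationarity residual: grad f(x) + sum_i lambda_i a_i = (0, 0)
  -> stationarity OK
Primal feasibility (all g_i <= 0): FAILS
Dual feasibility (all lambda_i >= 0): OK
Complementary slackness (lambda_i * g_i(x) = 0 for all i): OK

Verdict: the first failing condition is primal_feasibility -> primal.

primal


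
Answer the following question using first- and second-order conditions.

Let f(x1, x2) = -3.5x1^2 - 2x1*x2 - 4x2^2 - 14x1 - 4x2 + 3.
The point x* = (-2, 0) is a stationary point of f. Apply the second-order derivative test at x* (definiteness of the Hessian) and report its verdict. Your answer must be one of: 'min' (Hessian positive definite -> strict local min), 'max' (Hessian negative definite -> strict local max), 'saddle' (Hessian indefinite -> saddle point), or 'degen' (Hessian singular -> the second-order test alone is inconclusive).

Compute the Hessian H = grad^2 f:
  H = [[-7, -2], [-2, -8]]
Verify stationarity: grad f(x*) = H x* + g = (0, 0).
Eigenvalues of H: -9.5616, -5.4384.
Both eigenvalues < 0, so H is negative definite -> x* is a strict local max.

max


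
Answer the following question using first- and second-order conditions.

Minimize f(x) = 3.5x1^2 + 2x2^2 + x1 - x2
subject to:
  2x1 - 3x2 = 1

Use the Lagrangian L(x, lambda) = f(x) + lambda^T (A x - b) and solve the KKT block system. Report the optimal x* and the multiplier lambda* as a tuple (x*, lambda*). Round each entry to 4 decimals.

Form the Lagrangian:
  L(x, lambda) = (1/2) x^T Q x + c^T x + lambda^T (A x - b)
Stationarity (grad_x L = 0): Q x + c + A^T lambda = 0.
Primal feasibility: A x = b.

This gives the KKT block system:
  [ Q   A^T ] [ x     ]   [-c ]
  [ A    0  ] [ lambda ] = [ b ]

Solving the linear system:
  x*      = (0.0633, -0.2911)
  lambda* = (-0.7215)
  f(x*)   = 0.538

x* = (0.0633, -0.2911), lambda* = (-0.7215)


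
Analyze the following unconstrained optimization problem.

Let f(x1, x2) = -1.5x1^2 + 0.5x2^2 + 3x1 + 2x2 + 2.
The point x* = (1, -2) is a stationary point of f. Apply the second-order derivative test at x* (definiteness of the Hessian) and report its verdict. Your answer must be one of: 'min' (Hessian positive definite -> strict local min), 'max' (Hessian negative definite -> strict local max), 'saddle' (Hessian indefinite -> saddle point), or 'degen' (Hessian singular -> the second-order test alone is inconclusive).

Compute the Hessian H = grad^2 f:
  H = [[-3, 0], [0, 1]]
Verify stationarity: grad f(x*) = H x* + g = (0, 0).
Eigenvalues of H: -3, 1.
Eigenvalues have mixed signs, so H is indefinite -> x* is a saddle point.

saddle


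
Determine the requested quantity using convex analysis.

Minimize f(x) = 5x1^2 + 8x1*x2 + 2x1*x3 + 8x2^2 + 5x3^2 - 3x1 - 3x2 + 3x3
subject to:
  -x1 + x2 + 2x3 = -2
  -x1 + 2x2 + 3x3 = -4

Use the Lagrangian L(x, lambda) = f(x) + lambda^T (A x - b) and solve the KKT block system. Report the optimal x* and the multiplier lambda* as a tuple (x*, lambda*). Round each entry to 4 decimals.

Form the Lagrangian:
  L(x, lambda) = (1/2) x^T Q x + c^T x + lambda^T (A x - b)
Stationarity (grad_x L = 0): Q x + c + A^T lambda = 0.
Primal feasibility: A x = b.

This gives the KKT block system:
  [ Q   A^T ] [ x     ]   [-c ]
  [ A    0  ] [ lambda ] = [ b ]

Solving the linear system:
  x*      = (-0.7917, -1.2083, -0.7917)
  lambda* = (-73, 50.8333)
  f(x*)   = 30.4792

x* = (-0.7917, -1.2083, -0.7917), lambda* = (-73, 50.8333)


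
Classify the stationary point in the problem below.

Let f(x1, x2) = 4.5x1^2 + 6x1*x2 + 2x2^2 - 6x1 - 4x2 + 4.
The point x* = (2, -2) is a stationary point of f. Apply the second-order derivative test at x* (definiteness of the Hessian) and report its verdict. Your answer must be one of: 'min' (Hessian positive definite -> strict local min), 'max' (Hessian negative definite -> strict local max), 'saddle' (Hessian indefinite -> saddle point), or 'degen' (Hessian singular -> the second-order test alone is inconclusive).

Compute the Hessian H = grad^2 f:
  H = [[9, 6], [6, 4]]
Verify stationarity: grad f(x*) = H x* + g = (0, 0).
Eigenvalues of H: 0, 13.
H has a zero eigenvalue (singular; positive semidefinite but not definite), so H is neither positive definite, negative definite, nor indefinite. The second-order test alone is inconclusive -> degen.
(Indeed, f is constant along the null direction of H through x*, so x* is not a strict local extremum.)

degen


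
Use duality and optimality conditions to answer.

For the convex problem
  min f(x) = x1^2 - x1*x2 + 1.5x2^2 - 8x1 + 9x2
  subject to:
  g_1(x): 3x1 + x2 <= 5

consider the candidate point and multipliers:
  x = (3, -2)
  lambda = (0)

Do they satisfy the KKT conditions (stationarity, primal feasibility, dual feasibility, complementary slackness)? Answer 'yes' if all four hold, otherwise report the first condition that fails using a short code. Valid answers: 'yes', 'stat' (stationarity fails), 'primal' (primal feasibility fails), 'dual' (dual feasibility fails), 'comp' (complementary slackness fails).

Gradient of f: grad f(x) = Q x + c = (0, 0)
Constraint values g_i(x) = a_i^T x - b_i:
  g_1((3, -2)) = 2
Stationarity residual: grad f(x) + sum_i lambda_i a_i = (0, 0)
  -> stationarity OK
Primal feasibility (all g_i <= 0): FAILS
Dual feasibility (all lambda_i >= 0): OK
Complementary slackness (lambda_i * g_i(x) = 0 for all i): OK

Verdict: the first failing condition is primal_feasibility -> primal.

primal


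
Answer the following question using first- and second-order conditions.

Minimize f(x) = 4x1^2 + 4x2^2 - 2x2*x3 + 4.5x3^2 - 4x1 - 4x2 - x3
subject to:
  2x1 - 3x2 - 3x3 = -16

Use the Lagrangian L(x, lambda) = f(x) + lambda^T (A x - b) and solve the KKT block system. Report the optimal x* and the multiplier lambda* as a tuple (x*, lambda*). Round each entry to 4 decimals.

Form the Lagrangian:
  L(x, lambda) = (1/2) x^T Q x + c^T x + lambda^T (A x - b)
Stationarity (grad_x L = 0): Q x + c + A^T lambda = 0.
Primal feasibility: A x = b.

This gives the KKT block system:
  [ Q   A^T ] [ x     ]   [-c ]
  [ A    0  ] [ lambda ] = [ b ]

Solving the linear system:
  x*      = (-0.6143, 2.722, 2.2018)
  lambda* = (4.4574)
  f(x*)   = 30.343

x* = (-0.6143, 2.722, 2.2018), lambda* = (4.4574)


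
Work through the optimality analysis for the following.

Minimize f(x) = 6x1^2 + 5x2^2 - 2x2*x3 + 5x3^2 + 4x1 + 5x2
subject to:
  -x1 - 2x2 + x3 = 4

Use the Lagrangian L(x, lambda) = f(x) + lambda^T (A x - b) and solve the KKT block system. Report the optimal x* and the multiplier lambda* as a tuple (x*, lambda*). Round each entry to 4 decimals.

Form the Lagrangian:
  L(x, lambda) = (1/2) x^T Q x + c^T x + lambda^T (A x - b)
Stationarity (grad_x L = 0): Q x + c + A^T lambda = 0.
Primal feasibility: A x = b.

This gives the KKT block system:
  [ Q   A^T ] [ x     ]   [-c ]
  [ A    0  ] [ lambda ] = [ b ]

Solving the linear system:
  x*      = (-0.77, -1.5033, 0.2233)
  lambda* = (-5.24)
  f(x*)   = 5.1817

x* = (-0.77, -1.5033, 0.2233), lambda* = (-5.24)


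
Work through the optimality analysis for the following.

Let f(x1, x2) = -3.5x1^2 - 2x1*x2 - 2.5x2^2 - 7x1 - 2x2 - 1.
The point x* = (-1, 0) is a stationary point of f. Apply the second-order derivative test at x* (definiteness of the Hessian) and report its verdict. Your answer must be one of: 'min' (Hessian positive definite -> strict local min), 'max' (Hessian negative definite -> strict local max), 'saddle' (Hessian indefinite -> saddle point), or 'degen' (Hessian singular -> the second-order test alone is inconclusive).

Compute the Hessian H = grad^2 f:
  H = [[-7, -2], [-2, -5]]
Verify stationarity: grad f(x*) = H x* + g = (0, 0).
Eigenvalues of H: -8.2361, -3.7639.
Both eigenvalues < 0, so H is negative definite -> x* is a strict local max.

max


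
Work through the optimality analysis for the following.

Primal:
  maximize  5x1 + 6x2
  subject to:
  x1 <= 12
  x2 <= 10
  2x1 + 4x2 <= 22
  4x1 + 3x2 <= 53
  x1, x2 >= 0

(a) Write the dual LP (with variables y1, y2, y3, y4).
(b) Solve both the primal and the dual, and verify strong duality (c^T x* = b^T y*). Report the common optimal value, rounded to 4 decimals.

The standard primal-dual pair for 'max c^T x s.t. A x <= b, x >= 0' is:
  Dual:  min b^T y  s.t.  A^T y >= c,  y >= 0.

So the dual LP is:
  minimize  12y1 + 10y2 + 22y3 + 53y4
  subject to:
    y1 + 2y3 + 4y4 >= 5
    y2 + 4y3 + 3y4 >= 6
    y1, y2, y3, y4 >= 0

Solving the primal: x* = (11, 0).
  primal value c^T x* = 55.
Solving the dual: y* = (0, 0, 2.5, 0).
  dual value b^T y* = 55.
Strong duality: c^T x* = b^T y*. Confirmed.

55


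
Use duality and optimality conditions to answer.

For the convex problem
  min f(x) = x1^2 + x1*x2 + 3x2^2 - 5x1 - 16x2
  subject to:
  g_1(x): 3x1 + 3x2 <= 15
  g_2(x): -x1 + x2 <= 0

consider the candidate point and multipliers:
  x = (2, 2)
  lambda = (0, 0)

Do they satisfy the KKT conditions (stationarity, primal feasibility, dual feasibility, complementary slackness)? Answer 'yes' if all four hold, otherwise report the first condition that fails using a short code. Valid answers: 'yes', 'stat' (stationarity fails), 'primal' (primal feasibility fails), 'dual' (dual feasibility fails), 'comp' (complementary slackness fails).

Gradient of f: grad f(x) = Q x + c = (1, -2)
Constraint values g_i(x) = a_i^T x - b_i:
  g_1((2, 2)) = -3
  g_2((2, 2)) = 0
Stationarity residual: grad f(x) + sum_i lambda_i a_i = (1, -2)
  -> stationarity FAILS
Primal feasibility (all g_i <= 0): OK
Dual feasibility (all lambda_i >= 0): OK
Complementary slackness (lambda_i * g_i(x) = 0 for all i): OK

Verdict: the first failing condition is stationarity -> stat.

stat


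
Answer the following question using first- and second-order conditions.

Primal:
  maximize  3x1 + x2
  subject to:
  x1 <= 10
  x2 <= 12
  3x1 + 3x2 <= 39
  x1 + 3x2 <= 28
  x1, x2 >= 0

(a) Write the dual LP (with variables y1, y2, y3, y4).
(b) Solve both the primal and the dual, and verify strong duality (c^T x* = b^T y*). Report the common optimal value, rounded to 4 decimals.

The standard primal-dual pair for 'max c^T x s.t. A x <= b, x >= 0' is:
  Dual:  min b^T y  s.t.  A^T y >= c,  y >= 0.

So the dual LP is:
  minimize  10y1 + 12y2 + 39y3 + 28y4
  subject to:
    y1 + 3y3 + y4 >= 3
    y2 + 3y3 + 3y4 >= 1
    y1, y2, y3, y4 >= 0

Solving the primal: x* = (10, 3).
  primal value c^T x* = 33.
Solving the dual: y* = (2, 0, 0.3333, 0).
  dual value b^T y* = 33.
Strong duality: c^T x* = b^T y*. Confirmed.

33


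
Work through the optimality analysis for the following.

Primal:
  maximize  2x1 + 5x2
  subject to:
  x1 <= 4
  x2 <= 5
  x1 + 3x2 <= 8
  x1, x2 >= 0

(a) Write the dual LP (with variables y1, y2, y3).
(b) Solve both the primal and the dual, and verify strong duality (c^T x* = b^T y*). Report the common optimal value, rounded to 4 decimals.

The standard primal-dual pair for 'max c^T x s.t. A x <= b, x >= 0' is:
  Dual:  min b^T y  s.t.  A^T y >= c,  y >= 0.

So the dual LP is:
  minimize  4y1 + 5y2 + 8y3
  subject to:
    y1 + y3 >= 2
    y2 + 3y3 >= 5
    y1, y2, y3 >= 0

Solving the primal: x* = (4, 1.3333).
  primal value c^T x* = 14.6667.
Solving the dual: y* = (0.3333, 0, 1.6667).
  dual value b^T y* = 14.6667.
Strong duality: c^T x* = b^T y*. Confirmed.

14.6667


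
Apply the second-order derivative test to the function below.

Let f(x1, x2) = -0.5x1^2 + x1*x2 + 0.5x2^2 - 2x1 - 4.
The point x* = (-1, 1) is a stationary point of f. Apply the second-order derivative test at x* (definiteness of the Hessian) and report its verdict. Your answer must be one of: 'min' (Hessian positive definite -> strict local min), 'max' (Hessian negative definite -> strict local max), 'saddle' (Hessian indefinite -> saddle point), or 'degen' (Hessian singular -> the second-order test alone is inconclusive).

Compute the Hessian H = grad^2 f:
  H = [[-1, 1], [1, 1]]
Verify stationarity: grad f(x*) = H x* + g = (0, 0).
Eigenvalues of H: -1.4142, 1.4142.
Eigenvalues have mixed signs, so H is indefinite -> x* is a saddle point.

saddle


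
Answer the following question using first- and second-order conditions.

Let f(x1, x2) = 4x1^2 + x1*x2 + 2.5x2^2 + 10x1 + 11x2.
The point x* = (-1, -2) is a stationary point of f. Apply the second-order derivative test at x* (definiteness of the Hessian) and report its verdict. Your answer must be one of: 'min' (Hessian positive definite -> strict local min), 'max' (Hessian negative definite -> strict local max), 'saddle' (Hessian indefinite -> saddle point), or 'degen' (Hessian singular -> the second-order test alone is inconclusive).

Compute the Hessian H = grad^2 f:
  H = [[8, 1], [1, 5]]
Verify stationarity: grad f(x*) = H x* + g = (0, 0).
Eigenvalues of H: 4.6972, 8.3028.
Both eigenvalues > 0, so H is positive definite -> x* is a strict local min.

min


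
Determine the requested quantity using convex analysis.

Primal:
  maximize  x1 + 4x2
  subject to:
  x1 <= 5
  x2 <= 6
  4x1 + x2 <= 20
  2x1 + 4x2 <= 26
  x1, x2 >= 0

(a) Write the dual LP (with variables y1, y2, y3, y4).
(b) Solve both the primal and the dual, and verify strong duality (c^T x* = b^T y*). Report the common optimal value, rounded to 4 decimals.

The standard primal-dual pair for 'max c^T x s.t. A x <= b, x >= 0' is:
  Dual:  min b^T y  s.t.  A^T y >= c,  y >= 0.

So the dual LP is:
  minimize  5y1 + 6y2 + 20y3 + 26y4
  subject to:
    y1 + 4y3 + 2y4 >= 1
    y2 + y3 + 4y4 >= 4
    y1, y2, y3, y4 >= 0

Solving the primal: x* = (1, 6).
  primal value c^T x* = 25.
Solving the dual: y* = (0, 2, 0, 0.5).
  dual value b^T y* = 25.
Strong duality: c^T x* = b^T y*. Confirmed.

25


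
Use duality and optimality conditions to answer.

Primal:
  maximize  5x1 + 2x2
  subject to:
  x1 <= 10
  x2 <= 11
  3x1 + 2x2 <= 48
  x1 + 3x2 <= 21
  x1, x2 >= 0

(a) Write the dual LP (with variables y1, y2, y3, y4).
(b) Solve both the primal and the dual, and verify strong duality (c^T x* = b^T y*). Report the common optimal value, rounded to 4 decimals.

The standard primal-dual pair for 'max c^T x s.t. A x <= b, x >= 0' is:
  Dual:  min b^T y  s.t.  A^T y >= c,  y >= 0.

So the dual LP is:
  minimize  10y1 + 11y2 + 48y3 + 21y4
  subject to:
    y1 + 3y3 + y4 >= 5
    y2 + 2y3 + 3y4 >= 2
    y1, y2, y3, y4 >= 0

Solving the primal: x* = (10, 3.6667).
  primal value c^T x* = 57.3333.
Solving the dual: y* = (4.3333, 0, 0, 0.6667).
  dual value b^T y* = 57.3333.
Strong duality: c^T x* = b^T y*. Confirmed.

57.3333


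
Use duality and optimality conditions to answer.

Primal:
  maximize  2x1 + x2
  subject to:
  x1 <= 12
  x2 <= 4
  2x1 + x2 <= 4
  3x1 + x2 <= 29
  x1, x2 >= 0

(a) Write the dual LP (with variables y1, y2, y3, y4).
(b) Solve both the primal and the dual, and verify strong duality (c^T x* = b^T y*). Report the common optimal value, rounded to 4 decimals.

The standard primal-dual pair for 'max c^T x s.t. A x <= b, x >= 0' is:
  Dual:  min b^T y  s.t.  A^T y >= c,  y >= 0.

So the dual LP is:
  minimize  12y1 + 4y2 + 4y3 + 29y4
  subject to:
    y1 + 2y3 + 3y4 >= 2
    y2 + y3 + y4 >= 1
    y1, y2, y3, y4 >= 0

Solving the primal: x* = (2, 0).
  primal value c^T x* = 4.
Solving the dual: y* = (0, 0, 1, 0).
  dual value b^T y* = 4.
Strong duality: c^T x* = b^T y*. Confirmed.

4


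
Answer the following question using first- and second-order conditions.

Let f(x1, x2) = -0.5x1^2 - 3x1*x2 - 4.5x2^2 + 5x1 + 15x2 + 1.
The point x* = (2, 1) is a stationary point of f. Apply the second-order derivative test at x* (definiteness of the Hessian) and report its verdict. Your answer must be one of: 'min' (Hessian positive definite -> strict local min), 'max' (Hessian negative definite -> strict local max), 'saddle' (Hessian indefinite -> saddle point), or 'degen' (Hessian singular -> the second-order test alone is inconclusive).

Compute the Hessian H = grad^2 f:
  H = [[-1, -3], [-3, -9]]
Verify stationarity: grad f(x*) = H x* + g = (0, 0).
Eigenvalues of H: -10, 0.
H has a zero eigenvalue (singular; negative semidefinite but not definite), so H is neither positive definite, negative definite, nor indefinite. The second-order test alone is inconclusive -> degen.
(Indeed, f is constant along the null direction of H through x*, so x* is not a strict local extremum.)

degen


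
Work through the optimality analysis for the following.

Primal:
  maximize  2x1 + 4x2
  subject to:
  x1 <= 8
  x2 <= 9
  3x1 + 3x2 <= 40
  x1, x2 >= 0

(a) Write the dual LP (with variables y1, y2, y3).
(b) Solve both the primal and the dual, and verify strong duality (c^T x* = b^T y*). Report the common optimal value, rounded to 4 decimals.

The standard primal-dual pair for 'max c^T x s.t. A x <= b, x >= 0' is:
  Dual:  min b^T y  s.t.  A^T y >= c,  y >= 0.

So the dual LP is:
  minimize  8y1 + 9y2 + 40y3
  subject to:
    y1 + 3y3 >= 2
    y2 + 3y3 >= 4
    y1, y2, y3 >= 0

Solving the primal: x* = (4.3333, 9).
  primal value c^T x* = 44.6667.
Solving the dual: y* = (0, 2, 0.6667).
  dual value b^T y* = 44.6667.
Strong duality: c^T x* = b^T y*. Confirmed.

44.6667


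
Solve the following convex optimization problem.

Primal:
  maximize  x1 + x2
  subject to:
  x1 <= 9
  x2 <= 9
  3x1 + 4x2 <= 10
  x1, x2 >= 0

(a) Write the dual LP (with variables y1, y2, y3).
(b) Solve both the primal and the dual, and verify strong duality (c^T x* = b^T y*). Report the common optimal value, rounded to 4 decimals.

The standard primal-dual pair for 'max c^T x s.t. A x <= b, x >= 0' is:
  Dual:  min b^T y  s.t.  A^T y >= c,  y >= 0.

So the dual LP is:
  minimize  9y1 + 9y2 + 10y3
  subject to:
    y1 + 3y3 >= 1
    y2 + 4y3 >= 1
    y1, y2, y3 >= 0

Solving the primal: x* = (3.3333, 0).
  primal value c^T x* = 3.3333.
Solving the dual: y* = (0, 0, 0.3333).
  dual value b^T y* = 3.3333.
Strong duality: c^T x* = b^T y*. Confirmed.

3.3333


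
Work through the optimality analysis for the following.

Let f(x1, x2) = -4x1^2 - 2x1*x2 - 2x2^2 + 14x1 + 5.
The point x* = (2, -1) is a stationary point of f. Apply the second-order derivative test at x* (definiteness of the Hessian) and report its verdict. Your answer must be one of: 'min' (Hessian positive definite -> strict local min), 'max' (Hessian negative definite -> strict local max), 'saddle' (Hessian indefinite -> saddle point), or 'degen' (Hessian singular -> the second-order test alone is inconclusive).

Compute the Hessian H = grad^2 f:
  H = [[-8, -2], [-2, -4]]
Verify stationarity: grad f(x*) = H x* + g = (0, 0).
Eigenvalues of H: -8.8284, -3.1716.
Both eigenvalues < 0, so H is negative definite -> x* is a strict local max.

max


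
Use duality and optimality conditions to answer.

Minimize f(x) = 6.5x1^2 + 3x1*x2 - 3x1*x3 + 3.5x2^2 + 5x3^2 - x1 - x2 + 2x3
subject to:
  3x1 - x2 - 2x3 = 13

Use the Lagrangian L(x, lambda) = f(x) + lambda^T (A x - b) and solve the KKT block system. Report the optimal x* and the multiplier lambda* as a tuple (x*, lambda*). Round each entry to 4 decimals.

Form the Lagrangian:
  L(x, lambda) = (1/2) x^T Q x + c^T x + lambda^T (A x - b)
Stationarity (grad_x L = 0): Q x + c + A^T lambda = 0.
Primal feasibility: A x = b.

This gives the KKT block system:
  [ Q   A^T ] [ x     ]   [-c ]
  [ A    0  ] [ lambda ] = [ b ]

Solving the linear system:
  x*      = (2.5973, -2.3903, -1.4089)
  lambda* = (-9.9403)
  f(x*)   = 63.0994

x* = (2.5973, -2.3903, -1.4089), lambda* = (-9.9403)


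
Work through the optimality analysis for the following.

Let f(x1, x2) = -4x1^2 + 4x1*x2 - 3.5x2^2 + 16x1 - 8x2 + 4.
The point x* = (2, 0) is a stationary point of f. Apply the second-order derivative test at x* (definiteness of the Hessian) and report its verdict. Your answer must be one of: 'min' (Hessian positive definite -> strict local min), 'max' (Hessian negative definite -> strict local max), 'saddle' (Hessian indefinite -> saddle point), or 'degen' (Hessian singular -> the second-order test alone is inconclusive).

Compute the Hessian H = grad^2 f:
  H = [[-8, 4], [4, -7]]
Verify stationarity: grad f(x*) = H x* + g = (0, 0).
Eigenvalues of H: -11.5311, -3.4689.
Both eigenvalues < 0, so H is negative definite -> x* is a strict local max.

max


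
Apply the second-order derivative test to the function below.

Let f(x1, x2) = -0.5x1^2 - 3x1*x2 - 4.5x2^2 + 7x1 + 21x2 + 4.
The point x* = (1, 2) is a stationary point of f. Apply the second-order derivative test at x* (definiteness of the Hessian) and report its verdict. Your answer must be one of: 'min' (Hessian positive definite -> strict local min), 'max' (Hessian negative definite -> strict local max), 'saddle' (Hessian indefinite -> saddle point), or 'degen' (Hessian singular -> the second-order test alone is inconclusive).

Compute the Hessian H = grad^2 f:
  H = [[-1, -3], [-3, -9]]
Verify stationarity: grad f(x*) = H x* + g = (0, 0).
Eigenvalues of H: -10, 0.
H has a zero eigenvalue (singular; negative semidefinite but not definite), so H is neither positive definite, negative definite, nor indefinite. The second-order test alone is inconclusive -> degen.
(Indeed, f is constant along the null direction of H through x*, so x* is not a strict local extremum.)

degen


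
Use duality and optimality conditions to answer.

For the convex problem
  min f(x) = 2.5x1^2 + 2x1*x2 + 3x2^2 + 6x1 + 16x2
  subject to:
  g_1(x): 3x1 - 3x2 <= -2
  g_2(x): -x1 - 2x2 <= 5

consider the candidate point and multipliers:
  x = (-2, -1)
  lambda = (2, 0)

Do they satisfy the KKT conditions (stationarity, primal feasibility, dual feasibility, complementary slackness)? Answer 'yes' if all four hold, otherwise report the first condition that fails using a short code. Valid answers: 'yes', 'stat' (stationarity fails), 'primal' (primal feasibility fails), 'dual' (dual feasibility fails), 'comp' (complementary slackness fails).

Gradient of f: grad f(x) = Q x + c = (-6, 6)
Constraint values g_i(x) = a_i^T x - b_i:
  g_1((-2, -1)) = -1
  g_2((-2, -1)) = -1
Stationarity residual: grad f(x) + sum_i lambda_i a_i = (0, 0)
  -> stationarity OK
Primal feasibility (all g_i <= 0): OK
Dual feasibility (all lambda_i >= 0): OK
Complementary slackness (lambda_i * g_i(x) = 0 for all i): FAILS

Verdict: the first failing condition is complementary_slackness -> comp.

comp


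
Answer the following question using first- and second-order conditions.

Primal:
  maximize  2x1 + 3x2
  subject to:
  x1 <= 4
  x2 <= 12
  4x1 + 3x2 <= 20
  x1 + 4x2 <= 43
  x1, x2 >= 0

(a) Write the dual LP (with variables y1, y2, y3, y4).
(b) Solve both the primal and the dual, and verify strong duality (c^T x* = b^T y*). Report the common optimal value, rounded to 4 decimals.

The standard primal-dual pair for 'max c^T x s.t. A x <= b, x >= 0' is:
  Dual:  min b^T y  s.t.  A^T y >= c,  y >= 0.

So the dual LP is:
  minimize  4y1 + 12y2 + 20y3 + 43y4
  subject to:
    y1 + 4y3 + y4 >= 2
    y2 + 3y3 + 4y4 >= 3
    y1, y2, y3, y4 >= 0

Solving the primal: x* = (0, 6.6667).
  primal value c^T x* = 20.
Solving the dual: y* = (0, 0, 1, 0).
  dual value b^T y* = 20.
Strong duality: c^T x* = b^T y*. Confirmed.

20


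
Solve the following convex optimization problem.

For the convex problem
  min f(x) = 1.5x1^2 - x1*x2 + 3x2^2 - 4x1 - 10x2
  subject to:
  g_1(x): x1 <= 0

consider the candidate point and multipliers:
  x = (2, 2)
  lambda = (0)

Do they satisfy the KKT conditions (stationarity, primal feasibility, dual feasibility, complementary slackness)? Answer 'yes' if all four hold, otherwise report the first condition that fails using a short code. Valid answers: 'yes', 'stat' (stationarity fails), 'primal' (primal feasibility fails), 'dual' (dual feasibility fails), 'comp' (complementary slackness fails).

Gradient of f: grad f(x) = Q x + c = (0, 0)
Constraint values g_i(x) = a_i^T x - b_i:
  g_1((2, 2)) = 2
Stationarity residual: grad f(x) + sum_i lambda_i a_i = (0, 0)
  -> stationarity OK
Primal feasibility (all g_i <= 0): FAILS
Dual feasibility (all lambda_i >= 0): OK
Complementary slackness (lambda_i * g_i(x) = 0 for all i): OK

Verdict: the first failing condition is primal_feasibility -> primal.

primal


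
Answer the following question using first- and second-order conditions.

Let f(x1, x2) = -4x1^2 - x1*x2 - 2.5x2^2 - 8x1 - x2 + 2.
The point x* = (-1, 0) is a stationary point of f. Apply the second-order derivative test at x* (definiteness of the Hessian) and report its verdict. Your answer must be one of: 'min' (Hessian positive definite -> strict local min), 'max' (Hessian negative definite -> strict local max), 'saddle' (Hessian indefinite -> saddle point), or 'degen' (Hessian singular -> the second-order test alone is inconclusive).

Compute the Hessian H = grad^2 f:
  H = [[-8, -1], [-1, -5]]
Verify stationarity: grad f(x*) = H x* + g = (0, 0).
Eigenvalues of H: -8.3028, -4.6972.
Both eigenvalues < 0, so H is negative definite -> x* is a strict local max.

max


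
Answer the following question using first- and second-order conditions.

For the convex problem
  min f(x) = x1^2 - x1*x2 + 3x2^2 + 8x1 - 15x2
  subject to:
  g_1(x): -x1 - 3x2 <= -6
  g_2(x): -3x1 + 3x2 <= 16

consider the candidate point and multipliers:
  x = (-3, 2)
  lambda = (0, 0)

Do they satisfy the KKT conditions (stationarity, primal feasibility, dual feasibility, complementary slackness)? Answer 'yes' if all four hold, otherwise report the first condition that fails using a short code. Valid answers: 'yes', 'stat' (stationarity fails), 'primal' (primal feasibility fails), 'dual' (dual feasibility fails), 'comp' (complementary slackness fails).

Gradient of f: grad f(x) = Q x + c = (0, 0)
Constraint values g_i(x) = a_i^T x - b_i:
  g_1((-3, 2)) = 3
  g_2((-3, 2)) = -1
Stationarity residual: grad f(x) + sum_i lambda_i a_i = (0, 0)
  -> stationarity OK
Primal feasibility (all g_i <= 0): FAILS
Dual feasibility (all lambda_i >= 0): OK
Complementary slackness (lambda_i * g_i(x) = 0 for all i): OK

Verdict: the first failing condition is primal_feasibility -> primal.

primal


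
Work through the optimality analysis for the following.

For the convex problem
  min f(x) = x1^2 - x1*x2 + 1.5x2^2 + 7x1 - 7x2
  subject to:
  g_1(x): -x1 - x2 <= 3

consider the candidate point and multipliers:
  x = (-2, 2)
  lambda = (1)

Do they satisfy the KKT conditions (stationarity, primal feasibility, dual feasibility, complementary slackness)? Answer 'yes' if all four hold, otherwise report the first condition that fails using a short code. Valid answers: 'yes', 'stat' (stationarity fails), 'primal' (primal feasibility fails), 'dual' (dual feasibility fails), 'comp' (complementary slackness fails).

Gradient of f: grad f(x) = Q x + c = (1, 1)
Constraint values g_i(x) = a_i^T x - b_i:
  g_1((-2, 2)) = -3
Stationarity residual: grad f(x) + sum_i lambda_i a_i = (0, 0)
  -> stationarity OK
Primal feasibility (all g_i <= 0): OK
Dual feasibility (all lambda_i >= 0): OK
Complementary slackness (lambda_i * g_i(x) = 0 for all i): FAILS

Verdict: the first failing condition is complementary_slackness -> comp.

comp


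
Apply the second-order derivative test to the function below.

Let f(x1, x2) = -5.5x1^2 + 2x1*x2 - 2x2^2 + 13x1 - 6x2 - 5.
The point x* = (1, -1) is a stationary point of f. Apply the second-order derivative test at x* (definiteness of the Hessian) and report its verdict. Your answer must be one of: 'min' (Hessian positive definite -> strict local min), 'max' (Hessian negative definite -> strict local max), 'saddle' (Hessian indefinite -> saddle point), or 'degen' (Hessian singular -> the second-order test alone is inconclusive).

Compute the Hessian H = grad^2 f:
  H = [[-11, 2], [2, -4]]
Verify stationarity: grad f(x*) = H x* + g = (0, 0).
Eigenvalues of H: -11.5311, -3.4689.
Both eigenvalues < 0, so H is negative definite -> x* is a strict local max.

max


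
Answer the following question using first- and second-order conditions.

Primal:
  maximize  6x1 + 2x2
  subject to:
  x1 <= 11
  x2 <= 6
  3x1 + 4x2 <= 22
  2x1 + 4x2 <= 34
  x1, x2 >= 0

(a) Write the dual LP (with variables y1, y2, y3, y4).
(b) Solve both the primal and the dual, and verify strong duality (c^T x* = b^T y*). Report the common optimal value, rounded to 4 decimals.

The standard primal-dual pair for 'max c^T x s.t. A x <= b, x >= 0' is:
  Dual:  min b^T y  s.t.  A^T y >= c,  y >= 0.

So the dual LP is:
  minimize  11y1 + 6y2 + 22y3 + 34y4
  subject to:
    y1 + 3y3 + 2y4 >= 6
    y2 + 4y3 + 4y4 >= 2
    y1, y2, y3, y4 >= 0

Solving the primal: x* = (7.3333, 0).
  primal value c^T x* = 44.
Solving the dual: y* = (0, 0, 2, 0).
  dual value b^T y* = 44.
Strong duality: c^T x* = b^T y*. Confirmed.

44


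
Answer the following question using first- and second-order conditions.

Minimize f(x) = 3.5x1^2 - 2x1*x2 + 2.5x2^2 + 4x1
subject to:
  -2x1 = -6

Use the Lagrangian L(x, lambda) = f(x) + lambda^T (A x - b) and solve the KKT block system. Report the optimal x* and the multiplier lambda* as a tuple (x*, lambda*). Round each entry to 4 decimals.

Form the Lagrangian:
  L(x, lambda) = (1/2) x^T Q x + c^T x + lambda^T (A x - b)
Stationarity (grad_x L = 0): Q x + c + A^T lambda = 0.
Primal feasibility: A x = b.

This gives the KKT block system:
  [ Q   A^T ] [ x     ]   [-c ]
  [ A    0  ] [ lambda ] = [ b ]

Solving the linear system:
  x*      = (3, 1.2)
  lambda* = (11.3)
  f(x*)   = 39.9

x* = (3, 1.2), lambda* = (11.3)


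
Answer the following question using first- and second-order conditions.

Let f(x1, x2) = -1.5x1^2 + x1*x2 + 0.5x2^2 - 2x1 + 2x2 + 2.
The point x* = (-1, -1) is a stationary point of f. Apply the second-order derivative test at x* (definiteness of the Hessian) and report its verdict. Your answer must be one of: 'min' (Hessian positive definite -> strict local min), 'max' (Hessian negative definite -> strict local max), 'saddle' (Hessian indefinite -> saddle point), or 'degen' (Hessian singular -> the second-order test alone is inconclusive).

Compute the Hessian H = grad^2 f:
  H = [[-3, 1], [1, 1]]
Verify stationarity: grad f(x*) = H x* + g = (0, 0).
Eigenvalues of H: -3.2361, 1.2361.
Eigenvalues have mixed signs, so H is indefinite -> x* is a saddle point.

saddle


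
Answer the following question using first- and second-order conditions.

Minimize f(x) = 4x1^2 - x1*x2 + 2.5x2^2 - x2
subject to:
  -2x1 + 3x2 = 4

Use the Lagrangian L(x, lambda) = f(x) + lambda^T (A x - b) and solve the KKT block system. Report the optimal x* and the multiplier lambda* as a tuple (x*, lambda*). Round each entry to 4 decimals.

Form the Lagrangian:
  L(x, lambda) = (1/2) x^T Q x + c^T x + lambda^T (A x - b)
Stationarity (grad_x L = 0): Q x + c + A^T lambda = 0.
Primal feasibility: A x = b.

This gives the KKT block system:
  [ Q   A^T ] [ x     ]   [-c ]
  [ A    0  ] [ lambda ] = [ b ]

Solving the linear system:
  x*      = (-0.275, 1.15)
  lambda* = (-1.675)
  f(x*)   = 2.775

x* = (-0.275, 1.15), lambda* = (-1.675)


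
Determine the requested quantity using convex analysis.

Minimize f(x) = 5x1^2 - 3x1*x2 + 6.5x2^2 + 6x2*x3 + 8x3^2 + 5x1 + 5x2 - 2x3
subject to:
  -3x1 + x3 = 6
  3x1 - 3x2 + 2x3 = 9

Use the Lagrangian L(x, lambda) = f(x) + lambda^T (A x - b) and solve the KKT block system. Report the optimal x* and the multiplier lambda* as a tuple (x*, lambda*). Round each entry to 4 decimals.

Form the Lagrangian:
  L(x, lambda) = (1/2) x^T Q x + c^T x + lambda^T (A x - b)
Stationarity (grad_x L = 0): Q x + c + A^T lambda = 0.
Primal feasibility: A x = b.

This gives the KKT block system:
  [ Q   A^T ] [ x     ]   [-c ]
  [ A    0  ] [ lambda ] = [ b ]

Solving the linear system:
  x*      = (-1.2853, -2.856, 2.144)
  lambda* = (-4.8975, -5.1357)
  f(x*)   = 25.3061

x* = (-1.2853, -2.856, 2.144), lambda* = (-4.8975, -5.1357)


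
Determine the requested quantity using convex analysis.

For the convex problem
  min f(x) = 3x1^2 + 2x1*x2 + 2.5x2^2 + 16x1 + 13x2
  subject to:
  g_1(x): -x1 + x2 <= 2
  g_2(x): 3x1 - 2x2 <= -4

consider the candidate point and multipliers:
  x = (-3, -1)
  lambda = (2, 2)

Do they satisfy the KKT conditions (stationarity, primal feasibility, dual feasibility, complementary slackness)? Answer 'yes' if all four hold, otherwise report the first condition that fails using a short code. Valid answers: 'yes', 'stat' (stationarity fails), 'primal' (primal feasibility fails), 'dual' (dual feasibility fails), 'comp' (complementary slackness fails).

Gradient of f: grad f(x) = Q x + c = (-4, 2)
Constraint values g_i(x) = a_i^T x - b_i:
  g_1((-3, -1)) = 0
  g_2((-3, -1)) = -3
Stationarity residual: grad f(x) + sum_i lambda_i a_i = (0, 0)
  -> stationarity OK
Primal feasibility (all g_i <= 0): OK
Dual feasibility (all lambda_i >= 0): OK
Complementary slackness (lambda_i * g_i(x) = 0 for all i): FAILS

Verdict: the first failing condition is complementary_slackness -> comp.

comp


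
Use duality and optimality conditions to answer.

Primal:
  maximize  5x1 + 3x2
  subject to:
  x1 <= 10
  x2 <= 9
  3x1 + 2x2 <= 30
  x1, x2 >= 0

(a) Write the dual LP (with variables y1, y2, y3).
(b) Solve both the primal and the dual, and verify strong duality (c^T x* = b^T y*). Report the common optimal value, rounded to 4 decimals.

The standard primal-dual pair for 'max c^T x s.t. A x <= b, x >= 0' is:
  Dual:  min b^T y  s.t.  A^T y >= c,  y >= 0.

So the dual LP is:
  minimize  10y1 + 9y2 + 30y3
  subject to:
    y1 + 3y3 >= 5
    y2 + 2y3 >= 3
    y1, y2, y3 >= 0

Solving the primal: x* = (10, 0).
  primal value c^T x* = 50.
Solving the dual: y* = (0.5, 0, 1.5).
  dual value b^T y* = 50.
Strong duality: c^T x* = b^T y*. Confirmed.

50


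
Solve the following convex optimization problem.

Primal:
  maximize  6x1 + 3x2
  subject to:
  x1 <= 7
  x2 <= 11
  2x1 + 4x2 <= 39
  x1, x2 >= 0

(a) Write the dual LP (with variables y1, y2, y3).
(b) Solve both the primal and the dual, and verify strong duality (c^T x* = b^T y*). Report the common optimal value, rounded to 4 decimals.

The standard primal-dual pair for 'max c^T x s.t. A x <= b, x >= 0' is:
  Dual:  min b^T y  s.t.  A^T y >= c,  y >= 0.

So the dual LP is:
  minimize  7y1 + 11y2 + 39y3
  subject to:
    y1 + 2y3 >= 6
    y2 + 4y3 >= 3
    y1, y2, y3 >= 0

Solving the primal: x* = (7, 6.25).
  primal value c^T x* = 60.75.
Solving the dual: y* = (4.5, 0, 0.75).
  dual value b^T y* = 60.75.
Strong duality: c^T x* = b^T y*. Confirmed.

60.75


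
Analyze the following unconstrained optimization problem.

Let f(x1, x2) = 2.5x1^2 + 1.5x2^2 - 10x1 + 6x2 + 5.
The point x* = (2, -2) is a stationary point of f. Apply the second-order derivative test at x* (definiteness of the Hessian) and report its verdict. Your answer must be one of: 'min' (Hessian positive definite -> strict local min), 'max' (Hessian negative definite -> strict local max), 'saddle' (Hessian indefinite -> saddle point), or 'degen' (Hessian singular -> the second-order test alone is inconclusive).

Compute the Hessian H = grad^2 f:
  H = [[5, 0], [0, 3]]
Verify stationarity: grad f(x*) = H x* + g = (0, 0).
Eigenvalues of H: 3, 5.
Both eigenvalues > 0, so H is positive definite -> x* is a strict local min.

min


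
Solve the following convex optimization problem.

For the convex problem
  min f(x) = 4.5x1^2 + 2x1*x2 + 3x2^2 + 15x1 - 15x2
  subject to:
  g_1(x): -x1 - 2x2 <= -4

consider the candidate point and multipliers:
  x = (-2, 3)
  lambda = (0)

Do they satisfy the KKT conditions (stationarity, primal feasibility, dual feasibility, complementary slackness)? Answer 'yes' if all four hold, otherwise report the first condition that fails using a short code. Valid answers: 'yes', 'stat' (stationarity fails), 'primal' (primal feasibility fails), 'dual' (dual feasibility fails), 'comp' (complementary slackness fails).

Gradient of f: grad f(x) = Q x + c = (3, -1)
Constraint values g_i(x) = a_i^T x - b_i:
  g_1((-2, 3)) = 0
Stationarity residual: grad f(x) + sum_i lambda_i a_i = (3, -1)
  -> stationarity FAILS
Primal feasibility (all g_i <= 0): OK
Dual feasibility (all lambda_i >= 0): OK
Complementary slackness (lambda_i * g_i(x) = 0 for all i): OK

Verdict: the first failing condition is stationarity -> stat.

stat


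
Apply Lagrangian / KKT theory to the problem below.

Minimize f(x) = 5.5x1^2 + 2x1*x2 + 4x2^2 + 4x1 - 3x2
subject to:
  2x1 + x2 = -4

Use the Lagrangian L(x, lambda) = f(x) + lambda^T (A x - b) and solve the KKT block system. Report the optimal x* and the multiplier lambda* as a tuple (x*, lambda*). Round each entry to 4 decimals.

Form the Lagrangian:
  L(x, lambda) = (1/2) x^T Q x + c^T x + lambda^T (A x - b)
Stationarity (grad_x L = 0): Q x + c + A^T lambda = 0.
Primal feasibility: A x = b.

This gives the KKT block system:
  [ Q   A^T ] [ x     ]   [-c ]
  [ A    0  ] [ lambda ] = [ b ]

Solving the linear system:
  x*      = (-1.8857, -0.2286)
  lambda* = (8.6)
  f(x*)   = 13.7714

x* = (-1.8857, -0.2286), lambda* = (8.6)


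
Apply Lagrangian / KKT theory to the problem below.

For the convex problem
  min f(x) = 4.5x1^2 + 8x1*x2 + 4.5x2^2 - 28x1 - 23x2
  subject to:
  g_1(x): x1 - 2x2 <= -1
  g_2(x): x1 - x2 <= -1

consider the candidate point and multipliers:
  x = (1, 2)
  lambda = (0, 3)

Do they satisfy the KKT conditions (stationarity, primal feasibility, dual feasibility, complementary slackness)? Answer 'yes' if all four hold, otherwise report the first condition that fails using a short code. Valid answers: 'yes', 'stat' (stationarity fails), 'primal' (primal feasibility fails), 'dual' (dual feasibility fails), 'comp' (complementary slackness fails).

Gradient of f: grad f(x) = Q x + c = (-3, 3)
Constraint values g_i(x) = a_i^T x - b_i:
  g_1((1, 2)) = -2
  g_2((1, 2)) = 0
Stationarity residual: grad f(x) + sum_i lambda_i a_i = (0, 0)
  -> stationarity OK
Primal feasibility (all g_i <= 0): OK
Dual feasibility (all lambda_i >= 0): OK
Complementary slackness (lambda_i * g_i(x) = 0 for all i): OK

Verdict: yes, KKT holds.

yes


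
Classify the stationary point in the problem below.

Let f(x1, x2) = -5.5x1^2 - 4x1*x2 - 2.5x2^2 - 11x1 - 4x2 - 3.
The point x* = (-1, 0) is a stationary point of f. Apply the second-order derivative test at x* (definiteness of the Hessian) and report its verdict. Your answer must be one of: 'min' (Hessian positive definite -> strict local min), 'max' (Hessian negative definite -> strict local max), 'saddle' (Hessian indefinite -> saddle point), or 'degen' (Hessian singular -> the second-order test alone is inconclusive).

Compute the Hessian H = grad^2 f:
  H = [[-11, -4], [-4, -5]]
Verify stationarity: grad f(x*) = H x* + g = (0, 0).
Eigenvalues of H: -13, -3.
Both eigenvalues < 0, so H is negative definite -> x* is a strict local max.

max


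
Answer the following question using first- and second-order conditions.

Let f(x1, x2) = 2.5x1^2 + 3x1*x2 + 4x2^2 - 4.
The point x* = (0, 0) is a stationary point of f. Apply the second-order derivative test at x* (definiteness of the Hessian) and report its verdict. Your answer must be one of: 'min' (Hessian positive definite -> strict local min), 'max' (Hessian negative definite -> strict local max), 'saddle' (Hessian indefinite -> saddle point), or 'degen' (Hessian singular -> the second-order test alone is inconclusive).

Compute the Hessian H = grad^2 f:
  H = [[5, 3], [3, 8]]
Verify stationarity: grad f(x*) = H x* + g = (0, 0).
Eigenvalues of H: 3.1459, 9.8541.
Both eigenvalues > 0, so H is positive definite -> x* is a strict local min.

min


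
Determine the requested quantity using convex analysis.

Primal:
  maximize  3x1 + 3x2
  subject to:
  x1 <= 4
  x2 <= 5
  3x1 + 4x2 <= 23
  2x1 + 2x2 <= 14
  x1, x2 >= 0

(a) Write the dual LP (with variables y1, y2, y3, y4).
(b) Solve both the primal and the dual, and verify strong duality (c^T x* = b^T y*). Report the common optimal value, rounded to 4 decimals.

The standard primal-dual pair for 'max c^T x s.t. A x <= b, x >= 0' is:
  Dual:  min b^T y  s.t.  A^T y >= c,  y >= 0.

So the dual LP is:
  minimize  4y1 + 5y2 + 23y3 + 14y4
  subject to:
    y1 + 3y3 + 2y4 >= 3
    y2 + 4y3 + 2y4 >= 3
    y1, y2, y3, y4 >= 0

Solving the primal: x* = (4, 2.75).
  primal value c^T x* = 20.25.
Solving the dual: y* = (0.75, 0, 0.75, 0).
  dual value b^T y* = 20.25.
Strong duality: c^T x* = b^T y*. Confirmed.

20.25
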